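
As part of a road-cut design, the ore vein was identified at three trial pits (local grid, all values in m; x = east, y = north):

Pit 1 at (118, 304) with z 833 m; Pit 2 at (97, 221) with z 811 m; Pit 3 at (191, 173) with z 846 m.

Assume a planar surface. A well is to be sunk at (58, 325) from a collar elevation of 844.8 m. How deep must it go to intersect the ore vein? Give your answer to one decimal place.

35.6 m

Let the plane be z = a·x + b·y + c.
Pit 2−Pit 1: −21a − 83b = −22;  Pit 3−Pit 1: 73a − 131b = 13.
Solving gives a = 0.44960, b = 0.15131.
Then c = 833 − a·118 − b·304 = 733.95.
At (58, 325): z_contact = 26.08 + 49.17 + 733.95 = 809.20 m.
Depth below ground = 844.8 − 809.20 = 35.6 m.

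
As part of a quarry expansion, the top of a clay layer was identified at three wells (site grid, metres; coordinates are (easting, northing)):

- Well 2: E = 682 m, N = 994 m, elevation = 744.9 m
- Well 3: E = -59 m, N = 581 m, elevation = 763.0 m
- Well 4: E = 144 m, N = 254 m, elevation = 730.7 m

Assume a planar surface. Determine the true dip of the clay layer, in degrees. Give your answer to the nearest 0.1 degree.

Let the plane be z = a·E + b·N + c.
Well 3−Well 2: −741a − 413b = 18.1;  Well 4−Well 2: −538a − 740b = −14.2.
Solving gives a = −0.05905, b = 0.06212.
Gradient magnitude |∇z| = √(a² + b²) = √(0.00349 + 0.00386) = 0.08571.
True dip = arctan(0.08571) = 4.9°, dipping toward SE (azimuth ≈ 136°).

4.9°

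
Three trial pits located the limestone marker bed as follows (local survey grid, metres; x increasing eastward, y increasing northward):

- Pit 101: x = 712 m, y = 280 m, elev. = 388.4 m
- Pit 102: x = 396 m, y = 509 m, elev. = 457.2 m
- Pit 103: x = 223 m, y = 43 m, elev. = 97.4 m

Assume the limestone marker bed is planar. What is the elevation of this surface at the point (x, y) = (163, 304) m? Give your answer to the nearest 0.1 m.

Let the plane be z = a·x + b·y + c.
Pit 102−Pit 101: −316a + 229b = 68.8;  Pit 103−Pit 101: −489a − 237b = −291.
Solving gives a = 0.26935, b = 0.67211.
Then c = 388.4 − a·712 − b·280 = 8.44.
At (163, 304): z = 43.9 + 204.3 + 8.44 = 256.7 m.

256.7 m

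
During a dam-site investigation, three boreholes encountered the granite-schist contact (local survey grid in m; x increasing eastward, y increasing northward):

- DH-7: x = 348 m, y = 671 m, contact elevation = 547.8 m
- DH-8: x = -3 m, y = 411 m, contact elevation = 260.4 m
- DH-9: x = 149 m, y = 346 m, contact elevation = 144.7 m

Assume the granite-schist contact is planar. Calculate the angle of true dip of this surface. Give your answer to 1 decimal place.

Two edge vectors: DH-7→DH-8 = (-351, -260, -287.4), DH-7→DH-9 = (-199, -325, -403.1).
Normal n = (DH-7→DH-8) × (DH-7→DH-9) = (11401, -84295.5, 62335).
So ∂z/∂x = −n_x/n_z = −0.18290 and ∂z/∂y = −n_y/n_z = 1.35230.
Gradient magnitude |∇z| = √(a² + b²) = √(0.03345 + 1.82871) = 1.36461.
True dip = arctan(1.36461) = 53.8°, dipping toward S (azimuth ≈ 172°).

53.8°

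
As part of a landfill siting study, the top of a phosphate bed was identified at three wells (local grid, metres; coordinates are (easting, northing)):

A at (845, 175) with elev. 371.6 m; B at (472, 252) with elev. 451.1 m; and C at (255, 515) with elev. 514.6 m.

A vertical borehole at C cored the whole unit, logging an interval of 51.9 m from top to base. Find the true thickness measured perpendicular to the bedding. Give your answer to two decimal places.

Let the plane be z = a·E + b·N + c.
B−A: −373a + 77b = 79.5;  C−A: −590a + 340b = 143.
Solving gives a = −0.19682, b = 0.07905.
|∇z| = √(a²+b²) = 0.21210, so dip δ = arctan(0.21210) = 11.97°.
True thickness = vertical thickness × cos δ = 51.9 × cos 11.97° = 50.77 m.

50.77 m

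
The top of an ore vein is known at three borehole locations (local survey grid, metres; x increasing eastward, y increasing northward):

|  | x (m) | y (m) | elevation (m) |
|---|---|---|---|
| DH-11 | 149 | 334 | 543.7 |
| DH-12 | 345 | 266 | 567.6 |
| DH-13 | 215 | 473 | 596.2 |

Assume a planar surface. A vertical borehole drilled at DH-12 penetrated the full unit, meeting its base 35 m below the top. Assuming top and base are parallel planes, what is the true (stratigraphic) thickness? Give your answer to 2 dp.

33.03 m

Two edge vectors: DH-11→DH-12 = (196, -68, 23.9), DH-11→DH-13 = (66, 139, 52.5).
Normal n = (DH-11→DH-12) × (DH-11→DH-13) = (-6892.1, -8712.6, 31732).
So ∂z/∂x = −n_x/n_z = 0.21720 and ∂z/∂y = −n_y/n_z = 0.27457.
|∇z| = √(a²+b²) = 0.35009, so dip δ = arctan(0.35009) = 19.29°.
True thickness = vertical thickness × cos δ = 35 × cos 19.29° = 33.03 m.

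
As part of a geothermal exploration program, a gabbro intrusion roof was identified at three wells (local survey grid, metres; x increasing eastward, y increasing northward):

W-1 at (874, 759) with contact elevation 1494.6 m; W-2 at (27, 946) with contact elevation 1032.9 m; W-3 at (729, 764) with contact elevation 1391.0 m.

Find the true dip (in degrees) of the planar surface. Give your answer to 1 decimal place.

Let the plane be z = a·x + b·y + c.
W-2−W-1: −847a + 187b = −461.7;  W-3−W-1: −145a + 5b = −103.6.
Solving gives a = 0.74583, b = 0.90921.
Gradient magnitude |∇z| = √(a² + b²) = √(0.55627 + 0.82666) = 1.17598.
True dip = arctan(1.17598) = 49.6°, dipping toward SW (azimuth ≈ 219°).

49.6°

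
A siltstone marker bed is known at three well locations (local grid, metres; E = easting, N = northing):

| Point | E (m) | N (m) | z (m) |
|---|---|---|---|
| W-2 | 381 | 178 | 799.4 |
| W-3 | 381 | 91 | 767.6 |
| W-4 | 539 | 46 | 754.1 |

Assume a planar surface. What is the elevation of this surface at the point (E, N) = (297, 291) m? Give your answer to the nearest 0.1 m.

Let the plane be z = a·E + b·N + c.
W-3−W-2: 0a − 87b = −31.8;  W-4−W-2: 158a − 132b = −45.3.
Solving gives a = 0.01866, b = 0.36552.
Then c = 799.4 − a·381 − b·178 = 727.23.
At (297, 291): z = 5.5 + 106.4 + 727.23 = 839.1 m.

839.1 m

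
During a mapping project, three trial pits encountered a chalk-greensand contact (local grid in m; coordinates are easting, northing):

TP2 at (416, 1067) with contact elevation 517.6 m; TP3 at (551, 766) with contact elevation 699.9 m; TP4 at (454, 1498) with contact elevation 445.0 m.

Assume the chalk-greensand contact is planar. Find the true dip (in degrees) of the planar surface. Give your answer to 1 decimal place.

Let the plane be z = a·easting + b·northing + c.
TP3−TP2: 135a − 301b = 182.3;  TP4−TP2: 38a + 431b = −72.6.
Solving gives a = 0.81465, b = −0.24027.
Gradient magnitude |∇z| = √(a² + b²) = √(0.66366 + 0.05773) = 0.84935.
True dip = arctan(0.84935) = 40.3°, dipping toward WNW (azimuth ≈ 286°).

40.3°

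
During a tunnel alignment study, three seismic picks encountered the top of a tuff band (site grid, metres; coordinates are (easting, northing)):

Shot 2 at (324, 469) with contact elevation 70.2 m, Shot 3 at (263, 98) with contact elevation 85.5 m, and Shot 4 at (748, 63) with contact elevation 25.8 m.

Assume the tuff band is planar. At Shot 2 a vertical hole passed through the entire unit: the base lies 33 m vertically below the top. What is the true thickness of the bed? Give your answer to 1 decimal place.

Two edge vectors: Shot 2→Shot 3 = (-61, -371, 15.3), Shot 2→Shot 4 = (424, -406, -44.4).
Normal n = (Shot 2→Shot 3) × (Shot 2→Shot 4) = (22684.2, 3778.8, 182070).
So ∂z/∂E = −n_x/n_z = −0.12459 and ∂z/∂N = −n_y/n_z = −0.02075.
|∇z| = √(a²+b²) = 0.12631, so dip δ = arctan(0.12631) = 7.20°.
True thickness = vertical thickness × cos δ = 33 × cos 7.20° = 32.7 m.

32.7 m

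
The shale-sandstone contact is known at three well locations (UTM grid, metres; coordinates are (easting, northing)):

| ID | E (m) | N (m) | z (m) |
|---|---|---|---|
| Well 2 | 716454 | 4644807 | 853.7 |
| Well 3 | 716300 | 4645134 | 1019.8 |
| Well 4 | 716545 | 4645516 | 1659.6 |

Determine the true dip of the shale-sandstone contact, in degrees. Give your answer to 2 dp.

Let the plane be z = a·E + b·N + c.
Well 3−Well 2: −154a + 327b = 166.1;  Well 4−Well 2: 91a + 709b = 805.9.
Solving gives a = 1.04909, b = 1.00202.
Gradient magnitude |∇z| = √(a² + b²) = √(1.10060 + 1.00404) = 1.45074.
True dip = arctan(1.45074) = 55.42°, dipping toward SW (azimuth ≈ 226°).

55.42°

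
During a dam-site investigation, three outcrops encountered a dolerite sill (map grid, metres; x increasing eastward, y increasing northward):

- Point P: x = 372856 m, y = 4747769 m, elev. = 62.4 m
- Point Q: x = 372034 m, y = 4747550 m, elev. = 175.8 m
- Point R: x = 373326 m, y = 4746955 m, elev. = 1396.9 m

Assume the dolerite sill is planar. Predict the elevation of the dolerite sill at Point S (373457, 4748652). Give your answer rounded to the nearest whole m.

Two edge vectors: Point P→Point Q = (-822, -219, 113.4), Point P→Point R = (470, -814, 1334.5).
Normal n = (Point P→Point Q) × (Point P→Point R) = (-199947.9, 1150257, 772038).
So ∂z/∂x = −n_x/n_z = 0.25898712 and ∂z/∂y = −n_y/n_z = −1.48989687.
Intercept c from Point P: 62.4 − 96564.90 + 7073686.17 = 6977183.67.
At (373457, 4748652): z = 96720.6 − 7075001.8 + 6977183.67 = -1097.5 m.

-1098 m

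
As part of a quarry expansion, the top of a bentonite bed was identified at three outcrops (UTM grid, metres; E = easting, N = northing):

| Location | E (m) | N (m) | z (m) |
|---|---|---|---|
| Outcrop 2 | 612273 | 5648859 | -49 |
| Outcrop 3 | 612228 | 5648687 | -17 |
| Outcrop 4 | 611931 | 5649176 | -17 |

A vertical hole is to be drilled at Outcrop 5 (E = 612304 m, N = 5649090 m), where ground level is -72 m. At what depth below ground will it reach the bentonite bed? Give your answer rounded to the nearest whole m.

14 m

Let the plane be z = a·E + b·N + c.
Outcrop 3−Outcrop 2: −45a − 172b = 32;  Outcrop 4−Outcrop 2: −342a + 317b = 32.
Solving gives a = −0.21409514, b = −0.13003325.
Then c = -49 − a·612273 − b·5648859 = 865575.15.
At (612304, 5649090): z_contact = −131091.3 − 734569.5 + 865575.15 = -85.7 m.
Depth below ground = -72 − (-85.7) = 14 m.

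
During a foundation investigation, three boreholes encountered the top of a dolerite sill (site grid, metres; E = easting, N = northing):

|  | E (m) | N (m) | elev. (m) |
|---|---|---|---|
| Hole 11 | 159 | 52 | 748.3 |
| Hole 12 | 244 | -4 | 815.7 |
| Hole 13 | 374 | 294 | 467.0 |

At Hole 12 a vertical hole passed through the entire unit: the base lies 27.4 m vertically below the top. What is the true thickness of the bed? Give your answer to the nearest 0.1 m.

17.7 m

Let the plane be z = a·E + b·N + c.
Hole 12−Hole 11: 85a − 56b = 67.4;  Hole 13−Hole 11: 215a + 242b = −281.3.
Solving gives a = 0.01711, b = −1.17760.
|∇z| = √(a²+b²) = 1.17772, so dip δ = arctan(1.17772) = 49.67°.
True thickness = vertical thickness × cos δ = 27.4 × cos 49.67° = 17.7 m.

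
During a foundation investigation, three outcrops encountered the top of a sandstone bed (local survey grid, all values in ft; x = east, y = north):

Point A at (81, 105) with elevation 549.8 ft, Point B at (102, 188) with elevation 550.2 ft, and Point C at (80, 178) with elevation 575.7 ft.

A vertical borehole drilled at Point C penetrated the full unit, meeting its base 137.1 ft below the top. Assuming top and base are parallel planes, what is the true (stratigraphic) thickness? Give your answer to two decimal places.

81.42 ft

Let the plane be z = a·x + b·y + c.
Point B−Point A: 21a + 83b = 0.4;  Point C−Point A: −1a + 73b = 25.9.
Solving gives a = −1.31219, b = 0.33682.
|∇z| = √(a²+b²) = 1.35473, so dip δ = arctan(1.35473) = 53.57°.
True thickness = vertical thickness × cos δ = 137.1 × cos 53.57° = 81.42 ft.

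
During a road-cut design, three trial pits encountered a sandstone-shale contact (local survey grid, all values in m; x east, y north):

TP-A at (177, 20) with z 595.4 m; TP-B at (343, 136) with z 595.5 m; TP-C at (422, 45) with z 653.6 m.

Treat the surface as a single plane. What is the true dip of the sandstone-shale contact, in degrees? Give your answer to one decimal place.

25.9°

Two edge vectors: TP-A→TP-B = (166, 116, 0.1), TP-A→TP-C = (245, 25, 58.2).
Normal n = (TP-A→TP-B) × (TP-A→TP-C) = (6748.7, -9636.7, -24270).
So ∂z/∂x = −n_x/n_z = 0.27807 and ∂z/∂y = −n_y/n_z = −0.39706.
Gradient magnitude |∇z| = √(a² + b²) = √(0.07732 + 0.15766) = 0.48475.
True dip = arctan(0.48475) = 25.9°, dipping toward NW (azimuth ≈ 325°).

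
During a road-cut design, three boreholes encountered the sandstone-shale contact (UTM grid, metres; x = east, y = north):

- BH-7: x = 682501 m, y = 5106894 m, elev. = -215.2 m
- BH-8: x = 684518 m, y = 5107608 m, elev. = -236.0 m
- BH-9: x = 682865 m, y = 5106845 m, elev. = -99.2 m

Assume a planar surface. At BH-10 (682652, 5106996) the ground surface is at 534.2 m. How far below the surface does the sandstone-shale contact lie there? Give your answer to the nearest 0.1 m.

783.6 m

Let the plane be z = a·x + b·y + c.
BH-8−BH-7: 2017a + 714b = −20.8;  BH-9−BH-7: 364a − 49b = 116.
Solving gives a = 0.228040666, b = −0.673330564.
Then c = -215.2 − a·682501 − b·5106894 = 3282774.64.
At (682652, 5106996): z_contact = 155672.42 − 3438696.50 + 3282774.64 = -249.45 m.
Depth below ground = 534.2 − (-249.45) = 783.6 m.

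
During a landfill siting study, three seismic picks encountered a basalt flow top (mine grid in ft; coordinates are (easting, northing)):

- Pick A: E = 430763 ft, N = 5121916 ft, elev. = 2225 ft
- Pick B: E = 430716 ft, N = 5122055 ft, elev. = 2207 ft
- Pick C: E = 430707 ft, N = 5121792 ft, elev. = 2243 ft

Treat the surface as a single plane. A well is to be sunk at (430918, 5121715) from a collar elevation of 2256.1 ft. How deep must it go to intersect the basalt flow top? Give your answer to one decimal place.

Let the plane be z = a·E + b·N + c.
Pick B−Pick A: −47a + 139b = −18;  Pick C−Pick A: −56a − 124b = 18.
Solving gives a = −0.019835439, b = −0.136203350.
Then c = 2225 − a·430763 − b·5121916 = 708391.49.
At (430918, 5121715): z_contact = −8547.45 − 697594.74 + 708391.49 = 2249.30 ft.
Depth below ground = 2256.1 − 2249.30 = 6.8 ft.

6.8 ft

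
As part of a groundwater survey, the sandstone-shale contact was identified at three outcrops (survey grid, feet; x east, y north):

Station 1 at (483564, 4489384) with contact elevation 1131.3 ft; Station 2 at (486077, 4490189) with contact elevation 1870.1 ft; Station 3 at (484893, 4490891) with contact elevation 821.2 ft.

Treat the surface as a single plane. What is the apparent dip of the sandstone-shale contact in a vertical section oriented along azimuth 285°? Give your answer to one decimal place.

33.1°

Two edge vectors: Station 1→Station 2 = (2513, 805, 738.8), Station 1→Station 3 = (1329, 1507, -310.1).
Normal n = (Station 1→Station 2) × (Station 1→Station 3) = (-1363002.1, 1761146.5, 2717246).
So ∂z/∂x = −n_x/n_z = 0.50161 and ∂z/∂y = −n_y/n_z = −0.64814.
Unit vector along 285° is (sin 285°, cos 285°) = (-0.9659, 0.2588).
Slope in that direction = a·(-0.9659) + b·(0.2588) = −0.65227.
Apparent dip = arctan|0.65227| = 33.1° (true dip is 39.3°, so apparent ≤ true as expected).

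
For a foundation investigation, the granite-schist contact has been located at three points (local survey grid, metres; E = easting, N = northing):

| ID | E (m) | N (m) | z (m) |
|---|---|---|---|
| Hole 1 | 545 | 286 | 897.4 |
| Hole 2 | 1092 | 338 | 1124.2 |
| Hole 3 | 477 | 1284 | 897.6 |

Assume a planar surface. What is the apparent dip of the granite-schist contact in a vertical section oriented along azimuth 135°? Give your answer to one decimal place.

15.2°

Two edge vectors: Hole 1→Hole 2 = (547, 52, 226.8), Hole 1→Hole 3 = (-68, 998, 0.2).
Normal n = (Hole 1→Hole 2) × (Hole 1→Hole 3) = (-226336, -15531.8, 549442).
So ∂z/∂E = −n_x/n_z = 0.41194 and ∂z/∂N = −n_y/n_z = 0.02827.
Unit vector along 135° is (sin 135°, cos 135°) = (0.7071, -0.7071).
Slope in that direction = a·(0.7071) + b·(-0.7071) = 0.27130.
Apparent dip = arctan|0.27130| = 15.2° (true dip is 22.4°, so apparent ≤ true as expected).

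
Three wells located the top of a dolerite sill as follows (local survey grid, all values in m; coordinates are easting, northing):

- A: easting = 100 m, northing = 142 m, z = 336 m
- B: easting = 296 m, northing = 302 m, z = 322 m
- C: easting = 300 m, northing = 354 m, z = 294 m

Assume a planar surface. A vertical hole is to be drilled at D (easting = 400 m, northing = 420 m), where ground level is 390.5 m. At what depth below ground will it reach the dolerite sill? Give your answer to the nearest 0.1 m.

Two edge vectors: A→B = (196, 160, -14), A→C = (200, 212, -42).
Normal n = (A→B) × (A→C) = (-3752, 5432, 9552).
So ∂z/∂easting = −n_x/n_z = 0.39280 and ∂z/∂northing = −n_y/n_z = −0.56868.
Intercept c from A: 336 − 39.28 + 80.75 = 377.47.
At (400, 420): z_contact = 157.12 − 238.84 + 377.47 = 295.75 m.
Depth below ground = 390.5 − 295.75 = 94.8 m.

94.8 m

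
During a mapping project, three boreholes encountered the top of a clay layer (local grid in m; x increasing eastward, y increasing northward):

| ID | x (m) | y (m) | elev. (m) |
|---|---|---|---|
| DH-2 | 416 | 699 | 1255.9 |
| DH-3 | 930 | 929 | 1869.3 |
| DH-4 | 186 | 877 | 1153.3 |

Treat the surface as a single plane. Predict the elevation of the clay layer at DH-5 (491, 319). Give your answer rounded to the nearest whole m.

1092 m

Two edge vectors: DH-2→DH-3 = (514, 230, 613.4), DH-2→DH-4 = (-230, 178, -102.6).
Normal n = (DH-2→DH-3) × (DH-2→DH-4) = (-132783.2, -88345.6, 144392).
So ∂z/∂x = −n_x/n_z = 0.91960 and ∂z/∂y = −n_y/n_z = 0.61185.
Intercept c from DH-2: 1255.9 − 382.55 − 427.68 = 445.67.
At (491, 319): z = 451.5 + 195.2 + 445.67 = 1092.4 m.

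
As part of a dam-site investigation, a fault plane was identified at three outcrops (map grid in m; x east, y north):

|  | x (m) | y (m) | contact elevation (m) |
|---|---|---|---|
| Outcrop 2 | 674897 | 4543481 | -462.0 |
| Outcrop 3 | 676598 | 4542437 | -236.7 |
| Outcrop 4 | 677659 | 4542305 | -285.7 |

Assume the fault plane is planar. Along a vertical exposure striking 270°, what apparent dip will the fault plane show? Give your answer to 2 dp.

Two edge vectors: Outcrop 2→Outcrop 3 = (1701, -1044, 225.3), Outcrop 2→Outcrop 4 = (2762, -1176, 176.3).
Normal n = (Outcrop 2→Outcrop 3) × (Outcrop 2→Outcrop 4) = (80895.6, 322392.3, 883152).
So ∂z/∂x = −n_x/n_z = −0.09160 and ∂z/∂y = −n_y/n_z = −0.36505.
Unit vector along 270° is (sin 270°, cos 270°) = (-1.0000, -0.0000).
Slope in that direction = a·(-1.0000) + b·(-0.0000) = 0.09160.
Apparent dip = arctan|0.09160| = 5.23° (true dip is 20.6°, so apparent ≤ true as expected).

5.23°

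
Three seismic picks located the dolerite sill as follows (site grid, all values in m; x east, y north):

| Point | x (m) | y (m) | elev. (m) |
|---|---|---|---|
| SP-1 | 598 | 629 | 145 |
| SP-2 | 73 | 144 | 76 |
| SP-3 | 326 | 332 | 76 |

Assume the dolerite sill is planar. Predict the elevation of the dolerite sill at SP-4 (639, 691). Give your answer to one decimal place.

167.9 m

Let the plane be z = a·x + b·y + c.
SP-2−SP-1: −525a − 485b = −69;  SP-3−SP-1: −272a − 297b = −69.
Solving gives a = −0.54039, b = 0.72722.
Then c = 145 − a·598 − b·629 = 10.73.
At (639, 691): z = −345.3 + 502.5 + 10.73 = 167.9 m.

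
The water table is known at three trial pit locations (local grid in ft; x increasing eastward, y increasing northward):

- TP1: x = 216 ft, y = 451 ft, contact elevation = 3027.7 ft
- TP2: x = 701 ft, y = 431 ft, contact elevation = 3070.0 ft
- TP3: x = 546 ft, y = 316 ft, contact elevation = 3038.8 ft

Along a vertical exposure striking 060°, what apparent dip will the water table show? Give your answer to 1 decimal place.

Let the plane be z = a·x + b·y + c.
TP2−TP1: 485a − 20b = 42.3;  TP3−TP1: 330a − 135b = 11.1.
Solving gives a = 0.09322, b = 0.14566.
Unit vector along 060° is (sin 60°, cos 60°) = (0.8660, 0.5000).
Slope in that direction = a·(0.8660) + b·(0.5000) = 0.15356.
Apparent dip = arctan|0.15356| = 8.7° (true dip is 9.8°, so apparent ≤ true as expected).

8.7°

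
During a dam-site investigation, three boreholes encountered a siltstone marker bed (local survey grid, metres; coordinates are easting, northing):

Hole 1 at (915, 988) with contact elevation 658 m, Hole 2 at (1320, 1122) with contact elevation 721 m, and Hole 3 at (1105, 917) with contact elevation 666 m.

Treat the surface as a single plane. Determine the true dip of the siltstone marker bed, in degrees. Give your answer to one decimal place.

Let the plane be z = a·easting + b·northing + c.
Hole 2−Hole 1: 405a + 134b = 63;  Hole 3−Hole 1: 190a − 71b = 8.
Solving gives a = 0.10228, b = 0.16103.
Gradient magnitude |∇z| = √(a² + b²) = √(0.01046 + 0.02593) = 0.19076.
True dip = arctan(0.19076) = 10.8°, dipping toward SSW (azimuth ≈ 212°).

10.8°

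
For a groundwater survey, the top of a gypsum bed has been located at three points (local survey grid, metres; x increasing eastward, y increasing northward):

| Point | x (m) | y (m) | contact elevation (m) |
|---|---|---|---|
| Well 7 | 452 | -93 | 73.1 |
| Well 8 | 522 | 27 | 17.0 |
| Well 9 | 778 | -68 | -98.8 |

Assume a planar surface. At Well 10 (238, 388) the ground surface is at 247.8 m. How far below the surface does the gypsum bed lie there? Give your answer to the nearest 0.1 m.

Two edge vectors: Well 7→Well 8 = (70, 120, -56.1), Well 7→Well 9 = (326, 25, -171.9).
Normal n = (Well 7→Well 8) × (Well 7→Well 9) = (-19225.5, -6255.6, -37370).
So ∂z/∂x = −n_x/n_z = −0.51446 and ∂z/∂y = −n_y/n_z = −0.16740.
Intercept c from Well 7: 73.1 + 232.54 − 15.57 = 290.07.
At (238, 388): z_contact = −122.44 − 64.95 + 290.07 = 102.68 m.
Depth below ground = 247.8 − 102.68 = 145.1 m.

145.1 m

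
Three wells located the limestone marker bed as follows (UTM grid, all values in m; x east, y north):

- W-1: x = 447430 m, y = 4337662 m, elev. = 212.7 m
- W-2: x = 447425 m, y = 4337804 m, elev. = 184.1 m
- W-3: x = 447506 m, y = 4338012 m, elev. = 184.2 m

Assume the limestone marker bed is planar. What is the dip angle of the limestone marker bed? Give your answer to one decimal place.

Two edge vectors: W-1→W-2 = (-5, 142, -28.6), W-1→W-3 = (76, 350, -28.5).
Normal n = (W-1→W-2) × (W-1→W-3) = (5963, -2316.1, -12542).
So ∂z/∂x = −n_x/n_z = 0.47544 and ∂z/∂y = −n_y/n_z = −0.18467.
Gradient magnitude |∇z| = √(a² + b²) = √(0.22605 + 0.03410) = 0.51005.
True dip = arctan(0.51005) = 27.0°, dipping toward WNW (azimuth ≈ 291°).

27.0°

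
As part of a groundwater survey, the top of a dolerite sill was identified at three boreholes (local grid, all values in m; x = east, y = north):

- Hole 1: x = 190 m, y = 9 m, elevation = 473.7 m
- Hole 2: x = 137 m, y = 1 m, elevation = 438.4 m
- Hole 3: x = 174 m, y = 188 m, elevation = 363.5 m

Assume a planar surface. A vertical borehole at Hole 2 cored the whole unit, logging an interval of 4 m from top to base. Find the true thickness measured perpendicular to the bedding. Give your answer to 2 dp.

Two edge vectors: Hole 1→Hole 2 = (-53, -8, -35.3), Hole 1→Hole 3 = (-16, 179, -110.2).
Normal n = (Hole 1→Hole 2) × (Hole 1→Hole 3) = (7200.3, -5275.8, -9615).
So ∂z/∂x = −n_x/n_z = 0.74886 and ∂z/∂y = −n_y/n_z = −0.54871.
|∇z| = √(a²+b²) = 0.92837, so dip δ = arctan(0.92837) = 42.87°.
True thickness = vertical thickness × cos δ = 4 × cos 42.87° = 2.93 m.

2.93 m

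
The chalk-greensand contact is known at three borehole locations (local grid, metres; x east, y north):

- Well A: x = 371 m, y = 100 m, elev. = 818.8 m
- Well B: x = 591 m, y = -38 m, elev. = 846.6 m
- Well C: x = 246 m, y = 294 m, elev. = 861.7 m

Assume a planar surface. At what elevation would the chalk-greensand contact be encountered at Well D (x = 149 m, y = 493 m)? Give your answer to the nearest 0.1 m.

Let the plane be z = a·x + b·y + c.
Well B−Well A: 220a − 138b = 27.8;  Well C−Well A: −125a + 194b = 42.9.
Solving gives a = 0.44488, b = 0.50779.
Then c = 818.8 − a·371 − b·100 = 602.97.
At (149, 493): z = 66.3 + 250.3 + 602.97 = 919.6 m.

919.6 m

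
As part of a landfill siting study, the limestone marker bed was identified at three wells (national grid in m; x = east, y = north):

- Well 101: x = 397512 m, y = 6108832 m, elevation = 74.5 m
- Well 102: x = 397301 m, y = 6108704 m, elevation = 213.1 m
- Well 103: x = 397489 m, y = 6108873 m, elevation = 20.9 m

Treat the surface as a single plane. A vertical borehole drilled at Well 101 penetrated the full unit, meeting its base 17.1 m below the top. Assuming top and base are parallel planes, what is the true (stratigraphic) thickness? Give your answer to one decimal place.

10.7 m

Two edge vectors: Well 101→Well 102 = (-211, -128, 138.6), Well 101→Well 103 = (-23, 41, -53.6).
Normal n = (Well 101→Well 102) × (Well 101→Well 103) = (1178.2, -14497.4, -11595).
So ∂z/∂x = −n_x/n_z = 0.10161 and ∂z/∂y = −n_y/n_z = −1.25031.
|∇z| = √(a²+b²) = 1.25444, so dip δ = arctan(1.25444) = 51.44°.
True thickness = vertical thickness × cos δ = 17.1 × cos 51.44° = 10.7 m.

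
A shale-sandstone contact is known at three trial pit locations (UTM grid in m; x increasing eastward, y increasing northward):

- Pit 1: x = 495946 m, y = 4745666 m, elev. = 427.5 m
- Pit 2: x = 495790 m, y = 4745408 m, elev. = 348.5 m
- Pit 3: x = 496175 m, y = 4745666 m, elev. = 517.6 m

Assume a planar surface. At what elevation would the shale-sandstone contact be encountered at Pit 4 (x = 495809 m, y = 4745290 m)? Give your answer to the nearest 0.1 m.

Two edge vectors: Pit 1→Pit 2 = (-156, -258, -79), Pit 1→Pit 3 = (229, 0, 90.1).
Normal n = (Pit 1→Pit 2) × (Pit 1→Pit 3) = (-23245.8, -4035.4, 59082).
So ∂z/∂x = −n_x/n_z = 0.393449782 and ∂z/∂y = −n_y/n_z = 0.068301682.
Intercept c from Pit 1: 427.5 − 195129.85 − 324136.97 = −518839.32.
At (495809, 4745290): z = 195075.9 + 324111.3 − 518839.32 = 347.9 m.

347.9 m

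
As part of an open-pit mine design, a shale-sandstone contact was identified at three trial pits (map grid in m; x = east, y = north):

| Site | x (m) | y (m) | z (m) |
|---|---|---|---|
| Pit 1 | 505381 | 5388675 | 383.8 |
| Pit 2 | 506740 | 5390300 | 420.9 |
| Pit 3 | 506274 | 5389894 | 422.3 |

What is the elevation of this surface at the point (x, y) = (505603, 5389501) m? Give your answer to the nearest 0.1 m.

Let the plane be z = a·x + b·y + c.
Pit 2−Pit 1: 1359a + 1625b = 37.1;  Pit 3−Pit 1: 893a + 1219b = 38.5.
Solving gives a = −0.084369525, b = 0.093389652.
Then c = 383.8 − a·505381 − b·5388675 = −460223.93.
At (505603, 5389501): z = −42657.5 + 503323.6 − 460223.93 = 442.2 m.

442.2 m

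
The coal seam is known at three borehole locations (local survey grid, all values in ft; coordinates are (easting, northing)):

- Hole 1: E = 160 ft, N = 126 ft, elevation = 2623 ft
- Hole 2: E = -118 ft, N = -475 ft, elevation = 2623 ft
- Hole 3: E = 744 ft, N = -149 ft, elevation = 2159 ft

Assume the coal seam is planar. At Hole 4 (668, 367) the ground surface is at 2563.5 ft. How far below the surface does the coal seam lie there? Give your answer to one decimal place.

199.2 ft

Let the plane be z = a·E + b·N + c.
Hole 2−Hole 1: −278a − 601b = 0;  Hole 3−Hole 1: 584a − 275b = −464.
Solving gives a = −0.65241, b = 0.30178.
Then c = 2623 − a·160 − b·126 = 2689.36.
At (668, 367): z_contact = −435.81 + 110.75 + 2689.36 = 2364.30 ft.
Depth below ground = 2563.5 − 2364.30 = 199.2 ft.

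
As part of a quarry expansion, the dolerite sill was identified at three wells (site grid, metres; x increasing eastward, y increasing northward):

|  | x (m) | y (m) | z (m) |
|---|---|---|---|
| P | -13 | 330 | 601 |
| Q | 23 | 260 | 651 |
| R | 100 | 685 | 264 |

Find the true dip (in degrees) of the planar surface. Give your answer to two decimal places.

Let the plane be z = a·x + b·y + c.
Q−P: 36a − 70b = 50;  R−P: 113a + 355b = −337.
Solving gives a = −0.28226, b = −0.85945.
Gradient magnitude |∇z| = √(a² + b²) = √(0.07967 + 0.73865) = 0.90461.
True dip = arctan(0.90461) = 42.13°, dipping toward NNE (azimuth ≈ 018°).

42.13°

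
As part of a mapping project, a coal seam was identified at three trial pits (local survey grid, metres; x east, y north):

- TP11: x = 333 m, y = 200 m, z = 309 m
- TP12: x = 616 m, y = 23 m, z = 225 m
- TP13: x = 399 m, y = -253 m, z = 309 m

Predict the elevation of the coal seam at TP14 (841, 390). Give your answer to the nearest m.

Two edge vectors: TP11→TP12 = (283, -177, -84), TP11→TP13 = (66, -453, 0).
Normal n = (TP11→TP12) × (TP11→TP13) = (-38052, -5544, -116517).
So ∂z/∂x = −n_x/n_z = −0.32658 and ∂z/∂y = −n_y/n_z = −0.04758.
Intercept c from TP11: 309 + 108.75 + 9.52 = 427.27.
At (841, 390): z = −274.7 − 18.6 + 427.27 = 134.1 m.

134 m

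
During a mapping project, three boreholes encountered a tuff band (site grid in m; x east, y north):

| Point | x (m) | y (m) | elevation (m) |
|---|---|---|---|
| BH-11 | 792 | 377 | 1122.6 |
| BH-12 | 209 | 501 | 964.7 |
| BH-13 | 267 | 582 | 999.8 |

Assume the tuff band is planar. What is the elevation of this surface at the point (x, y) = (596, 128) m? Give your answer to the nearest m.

Let the plane be z = a·x + b·y + c.
BH-12−BH-11: −583a + 124b = −157.9;  BH-13−BH-11: −525a + 205b = −122.8.
Solving gives a = 0.31503, b = 0.20776.
Then c = 1122.6 − a·792 − b·377 = 794.77.
At (596, 128): z = 187.8 + 26.6 + 794.77 = 1009.1 m.

1009 m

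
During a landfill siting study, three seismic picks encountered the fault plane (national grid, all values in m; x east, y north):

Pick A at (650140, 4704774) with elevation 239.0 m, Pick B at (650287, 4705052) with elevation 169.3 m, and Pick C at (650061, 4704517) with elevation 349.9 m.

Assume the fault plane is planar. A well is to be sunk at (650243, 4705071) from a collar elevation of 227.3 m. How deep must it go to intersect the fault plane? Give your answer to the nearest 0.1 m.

Let the plane be z = a·x + b·y + c.
Pick B−Pick A: 147a + 278b = −69.7;  Pick C−Pick A: −79a − 257b = 110.9.
Solving gives a = 0.816671935, b = −0.682556743.
Then c = 239 − a·650140 − b·4704774 = 2680563.12.
At (650243, 4705071): z_contact = 531035.21 − 3211477.94 + 2680563.12 = 120.40 m.
Depth below ground = 227.3 − 120.40 = 106.9 m.

106.9 m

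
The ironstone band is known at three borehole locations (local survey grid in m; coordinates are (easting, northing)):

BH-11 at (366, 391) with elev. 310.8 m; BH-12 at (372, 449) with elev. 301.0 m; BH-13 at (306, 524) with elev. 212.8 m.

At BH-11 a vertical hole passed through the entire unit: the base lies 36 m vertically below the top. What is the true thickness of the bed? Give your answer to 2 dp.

Let the plane be z = a·E + b·N + c.
BH-12−BH-11: 6a + 58b = −9.8;  BH-13−BH-11: −60a + 133b = −98.
Solving gives a = 1.02398, b = −0.27489.
|∇z| = √(a²+b²) = 1.06024, so dip δ = arctan(1.06024) = 46.67°.
True thickness = vertical thickness × cos δ = 36 × cos 46.67° = 24.70 m.

24.70 m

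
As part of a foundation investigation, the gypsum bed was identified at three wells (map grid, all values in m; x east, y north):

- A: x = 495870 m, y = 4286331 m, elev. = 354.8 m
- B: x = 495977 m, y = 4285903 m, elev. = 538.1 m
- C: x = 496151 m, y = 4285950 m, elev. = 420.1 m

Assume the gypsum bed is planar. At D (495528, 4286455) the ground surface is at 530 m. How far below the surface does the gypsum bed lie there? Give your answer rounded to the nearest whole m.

Let the plane be z = a·x + b·y + c.
B−A: 107a − 428b = 183.3;  C−A: 281a − 381b = 65.3.
Solving gives a = −0.52689777, b = −0.55999547.
Then c = 354.8 − a·495870 − b·4286331 = 2661953.55.
At (495528, 4286455): z_contact = −261092.6 − 2400395.4 + 2661953.55 = 465.6 m.
Depth below ground = 530 − 465.6 = 64 m.

64 m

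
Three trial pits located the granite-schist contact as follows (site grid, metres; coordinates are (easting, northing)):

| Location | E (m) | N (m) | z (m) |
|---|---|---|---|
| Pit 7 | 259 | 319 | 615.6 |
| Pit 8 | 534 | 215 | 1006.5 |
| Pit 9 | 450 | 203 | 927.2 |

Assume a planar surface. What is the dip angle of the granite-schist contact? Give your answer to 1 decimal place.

Two edge vectors: Pit 7→Pit 8 = (275, -104, 390.9), Pit 7→Pit 9 = (191, -116, 311.6).
Normal n = (Pit 7→Pit 8) × (Pit 7→Pit 9) = (12938, -11028.1, -12036).
So ∂z/∂E = −n_x/n_z = 1.07494 and ∂z/∂N = −n_y/n_z = −0.91626.
Gradient magnitude |∇z| = √(a² + b²) = √(1.15550 + 0.83953) = 1.41246.
True dip = arctan(1.41246) = 54.7°, dipping toward NW (azimuth ≈ 310°).

54.7°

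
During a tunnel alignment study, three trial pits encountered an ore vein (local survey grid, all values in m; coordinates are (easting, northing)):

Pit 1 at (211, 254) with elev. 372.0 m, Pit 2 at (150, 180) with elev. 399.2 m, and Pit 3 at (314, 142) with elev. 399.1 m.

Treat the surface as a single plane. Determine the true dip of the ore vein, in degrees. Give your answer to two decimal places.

Let the plane be z = a·E + b·N + c.
Pit 2−Pit 1: −61a − 74b = 27.2;  Pit 3−Pit 1: 103a − 112b = 27.1.
Solving gives a = −0.07202, b = −0.30820.
Gradient magnitude |∇z| = √(a² + b²) = √(0.00519 + 0.09499) = 0.31650.
True dip = arctan(0.31650) = 17.56°, dipping toward NNE (azimuth ≈ 013°).

17.56°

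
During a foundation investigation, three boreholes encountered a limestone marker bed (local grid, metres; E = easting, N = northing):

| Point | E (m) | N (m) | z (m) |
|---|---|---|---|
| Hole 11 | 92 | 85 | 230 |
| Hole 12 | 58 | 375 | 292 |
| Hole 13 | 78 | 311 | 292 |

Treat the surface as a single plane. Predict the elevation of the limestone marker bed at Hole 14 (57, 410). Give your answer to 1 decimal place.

302.9 m

Two edge vectors: Hole 11→Hole 12 = (-34, 290, 62), Hole 11→Hole 13 = (-14, 226, 62).
Normal n = (Hole 11→Hole 12) × (Hole 11→Hole 13) = (3968, 1240, -3624).
So ∂z/∂E = −n_x/n_z = 1.09492 and ∂z/∂N = −n_y/n_z = 0.34216.
Intercept c from Hole 11: 230 − 100.73 − 29.08 = 100.18.
At (57, 410): z = 62.4 + 140.3 + 100.18 = 302.9 m.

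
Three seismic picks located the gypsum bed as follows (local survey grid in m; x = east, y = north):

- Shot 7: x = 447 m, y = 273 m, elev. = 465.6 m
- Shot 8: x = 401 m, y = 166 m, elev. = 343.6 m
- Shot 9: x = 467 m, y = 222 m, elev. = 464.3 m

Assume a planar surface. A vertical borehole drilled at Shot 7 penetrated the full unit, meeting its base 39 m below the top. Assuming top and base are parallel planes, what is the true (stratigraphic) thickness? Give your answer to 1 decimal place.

22.0 m

Two edge vectors: Shot 7→Shot 8 = (-46, -107, -122), Shot 7→Shot 9 = (20, -51, -1.3).
Normal n = (Shot 7→Shot 8) × (Shot 7→Shot 9) = (-6082.9, -2499.8, 4486).
So ∂z/∂x = −n_x/n_z = 1.35597 and ∂z/∂y = −n_y/n_z = 0.55724.
|∇z| = √(a²+b²) = 1.46601, so dip δ = arctan(1.46601) = 55.70°.
True thickness = vertical thickness × cos δ = 39 × cos 55.70° = 22.0 m.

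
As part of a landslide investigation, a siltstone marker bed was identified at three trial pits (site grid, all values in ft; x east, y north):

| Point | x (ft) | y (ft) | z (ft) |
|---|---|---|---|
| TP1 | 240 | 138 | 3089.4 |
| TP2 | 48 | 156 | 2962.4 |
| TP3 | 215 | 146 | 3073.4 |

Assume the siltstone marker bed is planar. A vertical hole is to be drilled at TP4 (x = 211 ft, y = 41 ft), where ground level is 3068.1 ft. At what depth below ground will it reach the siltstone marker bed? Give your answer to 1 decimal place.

7.3 ft

Two edge vectors: TP1→TP2 = (-192, 18, -127), TP1→TP3 = (-25, 8, -16).
Normal n = (TP1→TP2) × (TP1→TP3) = (728, 103, -1086).
So ∂z/∂x = −n_x/n_z = 0.67035 and ∂z/∂y = −n_y/n_z = 0.09484.
Intercept c from TP1: 3089.4 − 160.88 − 13.09 = 2915.43.
At (211, 41): z_contact = 141.44 + 3.89 + 2915.43 = 3060.76 ft.
Depth below ground = 3068.1 − 3060.76 = 7.3 ft.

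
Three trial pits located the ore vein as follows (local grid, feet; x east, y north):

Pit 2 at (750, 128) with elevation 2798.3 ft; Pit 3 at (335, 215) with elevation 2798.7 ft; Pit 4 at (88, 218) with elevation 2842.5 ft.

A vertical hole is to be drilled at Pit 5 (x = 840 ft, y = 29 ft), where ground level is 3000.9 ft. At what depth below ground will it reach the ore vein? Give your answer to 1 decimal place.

Let the plane be z = a·x + b·y + c.
Pit 3−Pit 2: −415a + 87b = 0.4;  Pit 4−Pit 2: −662a + 90b = 44.2.
Solving gives a = −0.18817, b = −0.89302.
Then c = 2798.3 − a·750 − b·128 = 3053.74.
At (840, 29): z_contact = −158.07 − 25.90 + 3053.74 = 2869.77 ft.
Depth below ground = 3000.9 − 2869.77 = 131.1 ft.

131.1 ft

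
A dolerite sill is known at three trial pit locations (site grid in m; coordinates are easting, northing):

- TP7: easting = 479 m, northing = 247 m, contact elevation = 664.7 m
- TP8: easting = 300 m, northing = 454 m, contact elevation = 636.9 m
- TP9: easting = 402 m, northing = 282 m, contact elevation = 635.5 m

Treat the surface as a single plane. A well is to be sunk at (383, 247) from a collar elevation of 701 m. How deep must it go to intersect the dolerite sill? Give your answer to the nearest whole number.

Let the plane be z = a·easting + b·northing + c.
TP8−TP7: −179a + 207b = −27.8;  TP9−TP7: −77a + 35b = −29.2.
Solving gives a = 0.52423, b = 0.31902.
Then c = 664.7 − a·479 − b·247 = 334.80.
At (383, 247): z_contact = 200.8 + 78.8 + 334.80 = 614.4 m.
Depth below ground = 701 − 614.4 = 87 m.

87 m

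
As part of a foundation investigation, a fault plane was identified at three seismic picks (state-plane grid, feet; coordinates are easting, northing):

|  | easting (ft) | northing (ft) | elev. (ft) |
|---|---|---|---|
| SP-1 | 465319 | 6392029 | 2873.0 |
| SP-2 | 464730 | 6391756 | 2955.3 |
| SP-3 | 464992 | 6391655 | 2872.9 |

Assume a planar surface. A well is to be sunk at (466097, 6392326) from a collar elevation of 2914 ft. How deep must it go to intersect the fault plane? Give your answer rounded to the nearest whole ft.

Two edge vectors: SP-1→SP-2 = (-589, -273, 82.3), SP-1→SP-3 = (-327, -374, -0.1).
Normal n = (SP-1→SP-2) × (SP-1→SP-3) = (30807.5, -26971, 131015).
So ∂z/∂easting = −n_x/n_z = −0.23514483 and ∂z/∂northing = −n_y/n_z = 0.20586192.
Intercept c from SP-1: 2873 + 109417.36 − 1315875.39 = −1203585.03.
At (466097, 6392326): z_contact = −109600.3 + 1315936.5 − 1203585.03 = 2751.2 ft.
Depth below ground = 2914 − 2751.2 = 163 ft.

163 ft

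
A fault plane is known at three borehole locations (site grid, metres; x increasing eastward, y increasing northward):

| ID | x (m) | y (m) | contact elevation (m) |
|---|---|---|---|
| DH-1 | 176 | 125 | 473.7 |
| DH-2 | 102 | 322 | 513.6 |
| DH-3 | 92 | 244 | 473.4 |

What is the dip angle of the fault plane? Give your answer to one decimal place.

37.2°

Let the plane be z = a·x + b·y + c.
DH-2−DH-1: −74a + 197b = 39.9;  DH-3−DH-1: −84a + 119b = −0.3.
Solving gives a = 0.62092, b = 0.43578.
Gradient magnitude |∇z| = √(a² + b²) = √(0.38555 + 0.18990) = 0.75858.
True dip = arctan(0.75858) = 37.2°, dipping toward SW (azimuth ≈ 235°).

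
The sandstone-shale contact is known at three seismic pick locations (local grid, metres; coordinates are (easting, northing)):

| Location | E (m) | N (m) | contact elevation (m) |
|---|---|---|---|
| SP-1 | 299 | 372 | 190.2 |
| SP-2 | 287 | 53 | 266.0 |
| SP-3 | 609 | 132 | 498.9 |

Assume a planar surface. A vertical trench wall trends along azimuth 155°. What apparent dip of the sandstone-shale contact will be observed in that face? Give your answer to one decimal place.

Let the plane be z = a·E + b·N + c.
SP-2−SP-1: −12a − 319b = 75.8;  SP-3−SP-1: 310a − 240b = 308.7.
Solving gives a = 0.78887, b = −0.26729.
Unit vector along 155° is (sin 155°, cos 155°) = (0.4226, -0.9063).
Slope in that direction = a·(0.4226) + b·(-0.9063) = 0.57564.
Apparent dip = arctan|0.57564| = 29.9° (true dip is 39.8°, so apparent ≤ true as expected).

29.9°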